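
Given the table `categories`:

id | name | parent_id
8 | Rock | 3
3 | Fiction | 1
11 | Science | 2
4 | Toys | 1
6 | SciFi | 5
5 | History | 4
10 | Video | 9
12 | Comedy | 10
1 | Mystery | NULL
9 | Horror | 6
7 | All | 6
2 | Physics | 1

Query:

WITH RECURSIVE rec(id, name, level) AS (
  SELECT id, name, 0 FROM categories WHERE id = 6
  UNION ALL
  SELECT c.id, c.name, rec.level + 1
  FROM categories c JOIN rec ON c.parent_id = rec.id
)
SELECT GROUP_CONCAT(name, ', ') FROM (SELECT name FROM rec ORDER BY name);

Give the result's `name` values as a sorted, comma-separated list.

Base: id=6 (SciFi) at level 0.
Iteration 1: rows with parent_id in {6} -> All (id 7, level 1), Horror (id 9, level 1).
Iteration 2: rows with parent_id in {7,9} -> Video (id 10, level 2).
Iteration 3: rows with parent_id in {10} -> Comedy (id 12, level 3).
Iteration 4: no rows with parent_id in {12}; recursion stops.

All, Comedy, Horror, SciFi, Video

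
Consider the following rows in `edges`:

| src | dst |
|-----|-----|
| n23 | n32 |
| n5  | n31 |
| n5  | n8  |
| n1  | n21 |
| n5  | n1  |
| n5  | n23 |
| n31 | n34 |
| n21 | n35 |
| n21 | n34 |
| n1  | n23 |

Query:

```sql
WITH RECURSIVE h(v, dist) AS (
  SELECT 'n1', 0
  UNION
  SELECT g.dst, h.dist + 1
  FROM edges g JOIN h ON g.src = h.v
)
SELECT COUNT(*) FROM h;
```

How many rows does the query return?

Base: (n1, dist=0).
Iteration 1: edges from {n1} -> (n21, dist=1), (n23, dist=1).
Iteration 2: edges from {n21,n23} -> (n32, dist=2), (n34, dist=2), (n35, dist=2).
Iteration 3: no outgoing edges from {n32,n34,n35}; recursion stops.
Total rows emitted: 6.

6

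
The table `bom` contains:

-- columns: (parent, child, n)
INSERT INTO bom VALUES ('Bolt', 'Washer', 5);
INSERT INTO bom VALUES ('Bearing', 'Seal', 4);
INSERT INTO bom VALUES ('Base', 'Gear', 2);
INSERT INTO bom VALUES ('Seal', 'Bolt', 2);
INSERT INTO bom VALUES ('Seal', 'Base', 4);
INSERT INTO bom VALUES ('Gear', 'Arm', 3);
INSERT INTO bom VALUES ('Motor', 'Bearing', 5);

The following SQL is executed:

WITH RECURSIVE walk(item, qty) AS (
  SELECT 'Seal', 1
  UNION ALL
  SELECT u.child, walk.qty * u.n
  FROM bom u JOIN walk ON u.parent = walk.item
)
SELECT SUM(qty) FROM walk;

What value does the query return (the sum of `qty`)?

49

Base: (Seal, qty=1).
Iteration 1: components of {Seal} -> Base = 1*4 = 4, Bolt = 1*2 = 2.
Iteration 2: components of {Base,Bolt} -> Gear = 4*2 = 8, Washer = 2*5 = 10.
Iteration 3: components of {Gear,Washer} -> Arm = 8*3 = 24.
Iteration 4: no further components; recursion stops.
SUM(qty) = 1 + 4 + 2 + 8 + 10 + 24 = 49.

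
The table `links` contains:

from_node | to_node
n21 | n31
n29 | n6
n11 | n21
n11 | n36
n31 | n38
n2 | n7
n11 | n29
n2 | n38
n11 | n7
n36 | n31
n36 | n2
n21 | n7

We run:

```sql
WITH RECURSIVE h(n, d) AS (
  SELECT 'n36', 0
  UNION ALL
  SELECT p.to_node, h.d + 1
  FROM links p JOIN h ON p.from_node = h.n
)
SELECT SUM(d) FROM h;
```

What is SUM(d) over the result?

Base: (n36, d=0).
Iteration 1: edges from {n36} -> (n2, d=1), (n31, d=1).
Iteration 2: edges from {n2,n31} -> (n38, d=2) x2, (n7, d=2). [UNION ALL keeps all 3 new rows, including repeats]
Iteration 3: no outgoing edges from {n38,n7}; recursion stops.
SUM(d) = 0 + 1 + 1 + 2 + 2 + 2 = 8.

8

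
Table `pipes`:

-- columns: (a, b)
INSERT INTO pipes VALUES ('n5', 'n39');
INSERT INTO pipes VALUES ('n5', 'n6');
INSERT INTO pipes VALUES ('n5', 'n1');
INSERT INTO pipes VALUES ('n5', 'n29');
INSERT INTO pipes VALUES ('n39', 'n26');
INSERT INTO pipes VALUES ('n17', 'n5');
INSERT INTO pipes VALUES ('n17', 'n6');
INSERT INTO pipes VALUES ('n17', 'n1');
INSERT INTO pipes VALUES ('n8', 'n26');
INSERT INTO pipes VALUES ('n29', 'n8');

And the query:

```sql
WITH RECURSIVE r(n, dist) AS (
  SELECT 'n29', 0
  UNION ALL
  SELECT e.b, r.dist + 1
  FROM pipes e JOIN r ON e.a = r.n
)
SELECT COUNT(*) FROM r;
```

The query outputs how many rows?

Base: (n29, dist=0).
Iteration 1: edges from {n29} -> (n8, dist=1).
Iteration 2: edges from {n8} -> (n26, dist=2).
Iteration 3: no outgoing edges from {n26}; recursion stops.
Total rows emitted: 3.

3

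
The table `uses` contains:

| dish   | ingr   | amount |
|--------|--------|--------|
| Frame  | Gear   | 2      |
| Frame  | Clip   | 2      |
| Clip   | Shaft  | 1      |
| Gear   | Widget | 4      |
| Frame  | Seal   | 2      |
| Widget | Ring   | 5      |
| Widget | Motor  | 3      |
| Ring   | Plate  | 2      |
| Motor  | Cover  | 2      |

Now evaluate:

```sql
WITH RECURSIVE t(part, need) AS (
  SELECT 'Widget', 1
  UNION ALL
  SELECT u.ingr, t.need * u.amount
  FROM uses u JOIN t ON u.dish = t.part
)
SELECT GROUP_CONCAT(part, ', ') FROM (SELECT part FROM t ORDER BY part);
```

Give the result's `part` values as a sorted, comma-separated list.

Cover, Motor, Plate, Ring, Widget

Base: (Widget, need=1).
Iteration 1: components of {Widget} -> Motor = 1*3 = 3, Ring = 1*5 = 5.
Iteration 2: components of {Motor,Ring} -> Cover = 3*2 = 6, Plate = 5*2 = 10.
Iteration 3: no further components; recursion stops.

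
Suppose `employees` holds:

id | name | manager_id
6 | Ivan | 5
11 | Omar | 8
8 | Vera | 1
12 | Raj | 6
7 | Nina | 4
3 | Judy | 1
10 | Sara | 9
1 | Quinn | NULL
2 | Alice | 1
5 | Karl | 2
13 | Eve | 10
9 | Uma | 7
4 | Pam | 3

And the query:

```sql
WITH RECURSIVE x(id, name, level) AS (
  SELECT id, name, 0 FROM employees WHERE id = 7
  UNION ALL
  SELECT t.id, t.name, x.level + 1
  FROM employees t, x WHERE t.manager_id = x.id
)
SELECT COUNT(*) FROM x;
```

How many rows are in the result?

Base: id=7 (Nina) at level 0.
Iteration 1: rows with manager_id in {7} -> Uma (id 9, level 1).
Iteration 2: rows with manager_id in {9} -> Sara (id 10, level 2).
Iteration 3: rows with manager_id in {10} -> Eve (id 13, level 3).
Iteration 4: no rows with manager_id in {13}; recursion stops.
Total rows emitted: 4.

4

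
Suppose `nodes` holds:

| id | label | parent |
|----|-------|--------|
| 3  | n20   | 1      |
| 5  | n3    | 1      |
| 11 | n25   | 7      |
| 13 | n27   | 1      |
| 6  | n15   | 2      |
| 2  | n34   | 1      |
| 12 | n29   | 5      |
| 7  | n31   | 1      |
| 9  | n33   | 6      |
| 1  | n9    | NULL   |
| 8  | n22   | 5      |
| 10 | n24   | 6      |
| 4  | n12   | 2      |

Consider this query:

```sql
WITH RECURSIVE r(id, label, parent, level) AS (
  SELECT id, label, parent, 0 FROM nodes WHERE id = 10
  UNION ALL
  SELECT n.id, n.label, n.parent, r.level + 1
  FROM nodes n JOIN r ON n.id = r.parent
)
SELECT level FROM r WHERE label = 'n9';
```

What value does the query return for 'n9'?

3

Base: id=10 (n24), parent=6, level 0.
Iteration 1: join on id=6 -> n15 (id 6, parent=2, level 1).
Iteration 2: join on id=2 -> n34 (id 2, parent=1, level 2).
Iteration 3: join on id=1 -> n9 (id 1, parent=NULL, level 3).
Iteration 4: parent is NULL; no match; recursion stops.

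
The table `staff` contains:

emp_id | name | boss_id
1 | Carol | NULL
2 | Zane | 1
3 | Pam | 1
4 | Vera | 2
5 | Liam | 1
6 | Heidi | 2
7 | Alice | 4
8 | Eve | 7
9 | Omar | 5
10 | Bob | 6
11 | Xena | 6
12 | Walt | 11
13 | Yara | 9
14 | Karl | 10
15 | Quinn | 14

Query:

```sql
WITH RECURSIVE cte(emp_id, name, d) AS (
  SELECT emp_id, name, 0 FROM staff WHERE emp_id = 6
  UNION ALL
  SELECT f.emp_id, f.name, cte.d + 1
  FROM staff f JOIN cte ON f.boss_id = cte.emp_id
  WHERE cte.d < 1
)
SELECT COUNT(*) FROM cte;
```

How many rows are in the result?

3

Base: emp_id=6 (Heidi) at d 0.
Iteration 1: rows with boss_id in {6} -> Bob (id 10, d 1), Xena (id 11, d 1).
Iteration 2: d < 1 fails for all current rows; recursion stops.
Total rows emitted: 3.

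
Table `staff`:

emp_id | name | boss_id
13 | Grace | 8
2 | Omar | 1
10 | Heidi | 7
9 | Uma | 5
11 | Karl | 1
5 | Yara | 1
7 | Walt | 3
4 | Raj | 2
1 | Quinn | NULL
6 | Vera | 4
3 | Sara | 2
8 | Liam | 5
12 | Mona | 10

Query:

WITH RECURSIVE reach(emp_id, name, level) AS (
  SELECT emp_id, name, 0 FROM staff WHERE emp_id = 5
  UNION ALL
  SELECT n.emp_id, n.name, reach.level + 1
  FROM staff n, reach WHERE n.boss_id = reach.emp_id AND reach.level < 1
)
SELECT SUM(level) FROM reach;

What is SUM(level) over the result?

2

Base: emp_id=5 (Yara) at level 0.
Iteration 1: rows with boss_id in {5} -> Liam (id 8, level 1), Uma (id 9, level 1).
Iteration 2: level < 1 fails for all current rows; recursion stops.
SUM(level) = 0 + 1 + 1 = 2.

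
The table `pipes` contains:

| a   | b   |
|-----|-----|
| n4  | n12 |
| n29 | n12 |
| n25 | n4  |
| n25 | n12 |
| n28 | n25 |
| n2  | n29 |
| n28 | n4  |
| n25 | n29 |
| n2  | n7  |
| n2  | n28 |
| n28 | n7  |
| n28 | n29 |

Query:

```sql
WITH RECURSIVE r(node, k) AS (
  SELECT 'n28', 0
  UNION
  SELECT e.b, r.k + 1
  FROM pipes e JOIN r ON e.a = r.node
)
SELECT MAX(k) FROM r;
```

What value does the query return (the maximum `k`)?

3

Base: (n28, k=0).
Iteration 1: edges from {n28} -> (n25, k=1), (n29, k=1), (n4, k=1), (n7, k=1).
Iteration 2: edges from {n25,n29,n4,n7} -> (n12, k=2), (n29, k=2), (n4, k=2). [UNION drops 2 duplicate row(s)]
Iteration 3: edges from {n12,n29,n4} -> (n12, k=3). [UNION drops 1 duplicate row(s)]
Iteration 4: no outgoing edges from {n12}; recursion stops.
k values: 0, 1, 1, 1, 1, 2, 2, 2, 3; the maximum is 3.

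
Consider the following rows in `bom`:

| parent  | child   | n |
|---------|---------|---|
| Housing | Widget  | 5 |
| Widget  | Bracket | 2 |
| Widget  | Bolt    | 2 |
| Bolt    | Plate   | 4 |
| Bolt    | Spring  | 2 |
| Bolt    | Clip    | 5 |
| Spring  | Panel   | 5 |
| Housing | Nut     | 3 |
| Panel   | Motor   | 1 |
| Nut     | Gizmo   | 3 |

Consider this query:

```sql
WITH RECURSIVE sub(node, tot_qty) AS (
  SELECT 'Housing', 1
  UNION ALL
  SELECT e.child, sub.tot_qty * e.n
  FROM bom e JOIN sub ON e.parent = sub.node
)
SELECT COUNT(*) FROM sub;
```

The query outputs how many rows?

11

Base: (Housing, tot_qty=1).
Iteration 1: components of {Housing} -> Nut = 1*3 = 3, Widget = 1*5 = 5.
Iteration 2: components of {Nut,Widget} -> Bolt = 5*2 = 10, Bracket = 5*2 = 10, Gizmo = 3*3 = 9.
Iteration 3: components of {Bolt,Bracket,Gizmo} -> Clip = 10*5 = 50, Plate = 10*4 = 40, Spring = 10*2 = 20.
Iteration 4: components of {Clip,Plate,Spring} -> Panel = 20*5 = 100.
Iteration 5: components of {Panel} -> Motor = 100*1 = 100.
Iteration 6: no further components; recursion stops.
Total rows emitted: 11.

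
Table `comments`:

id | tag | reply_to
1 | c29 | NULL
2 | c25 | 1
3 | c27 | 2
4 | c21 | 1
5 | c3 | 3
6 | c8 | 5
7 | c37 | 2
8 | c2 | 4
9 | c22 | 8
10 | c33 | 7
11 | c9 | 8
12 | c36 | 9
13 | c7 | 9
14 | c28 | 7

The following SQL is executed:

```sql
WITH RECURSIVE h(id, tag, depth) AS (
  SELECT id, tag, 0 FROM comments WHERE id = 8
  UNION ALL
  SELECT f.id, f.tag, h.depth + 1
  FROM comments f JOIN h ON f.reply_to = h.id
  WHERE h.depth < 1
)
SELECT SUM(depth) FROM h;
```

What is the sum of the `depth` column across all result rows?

Base: id=8 (c2) at depth 0.
Iteration 1: rows with reply_to in {8} -> c22 (id 9, depth 1), c9 (id 11, depth 1).
Iteration 2: depth < 1 fails for all current rows; recursion stops.
SUM(depth) = 0 + 1 + 1 = 2.

2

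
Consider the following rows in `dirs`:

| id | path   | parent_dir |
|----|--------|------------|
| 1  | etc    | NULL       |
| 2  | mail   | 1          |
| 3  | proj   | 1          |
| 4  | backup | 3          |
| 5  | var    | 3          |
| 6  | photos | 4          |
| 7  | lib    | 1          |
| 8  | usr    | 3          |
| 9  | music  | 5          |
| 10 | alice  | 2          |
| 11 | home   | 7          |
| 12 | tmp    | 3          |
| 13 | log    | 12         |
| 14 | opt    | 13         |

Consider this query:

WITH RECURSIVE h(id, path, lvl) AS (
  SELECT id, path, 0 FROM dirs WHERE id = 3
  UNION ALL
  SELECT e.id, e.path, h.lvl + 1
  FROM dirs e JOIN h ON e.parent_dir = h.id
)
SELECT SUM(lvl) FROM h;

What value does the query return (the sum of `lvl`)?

Base: id=3 (proj) at lvl 0.
Iteration 1: rows with parent_dir in {3} -> backup (id 4, lvl 1), var (id 5, lvl 1), usr (id 8, lvl 1), tmp (id 12, lvl 1).
Iteration 2: rows with parent_dir in {4,5,8,12} -> photos (id 6, lvl 2), music (id 9, lvl 2), log (id 13, lvl 2).
Iteration 3: rows with parent_dir in {6,9,13} -> opt (id 14, lvl 3).
Iteration 4: no rows with parent_dir in {14}; recursion stops.
SUM(lvl) = 0 + 1 + 1 + 1 + 1 + 2 + 2 + 2 + 3 = 13.

13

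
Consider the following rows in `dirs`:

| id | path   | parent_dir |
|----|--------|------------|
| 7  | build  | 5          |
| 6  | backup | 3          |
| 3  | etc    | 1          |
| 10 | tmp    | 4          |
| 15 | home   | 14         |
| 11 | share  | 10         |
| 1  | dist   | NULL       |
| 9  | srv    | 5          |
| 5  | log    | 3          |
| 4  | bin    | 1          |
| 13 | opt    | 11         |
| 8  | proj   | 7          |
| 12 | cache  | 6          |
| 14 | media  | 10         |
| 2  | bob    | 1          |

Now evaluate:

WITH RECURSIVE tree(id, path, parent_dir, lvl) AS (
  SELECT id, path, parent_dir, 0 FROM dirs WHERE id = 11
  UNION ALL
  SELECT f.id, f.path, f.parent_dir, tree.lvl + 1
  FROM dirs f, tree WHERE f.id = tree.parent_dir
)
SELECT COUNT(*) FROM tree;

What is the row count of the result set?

4

Base: id=11 (share), parent_dir=10, lvl 0.
Iteration 1: join on id=10 -> tmp (id 10, parent_dir=4, lvl 1).
Iteration 2: join on id=4 -> bin (id 4, parent_dir=1, lvl 2).
Iteration 3: join on id=1 -> dist (id 1, parent_dir=NULL, lvl 3).
Iteration 4: parent_dir is NULL; no match; recursion stops.
Total rows emitted: 4.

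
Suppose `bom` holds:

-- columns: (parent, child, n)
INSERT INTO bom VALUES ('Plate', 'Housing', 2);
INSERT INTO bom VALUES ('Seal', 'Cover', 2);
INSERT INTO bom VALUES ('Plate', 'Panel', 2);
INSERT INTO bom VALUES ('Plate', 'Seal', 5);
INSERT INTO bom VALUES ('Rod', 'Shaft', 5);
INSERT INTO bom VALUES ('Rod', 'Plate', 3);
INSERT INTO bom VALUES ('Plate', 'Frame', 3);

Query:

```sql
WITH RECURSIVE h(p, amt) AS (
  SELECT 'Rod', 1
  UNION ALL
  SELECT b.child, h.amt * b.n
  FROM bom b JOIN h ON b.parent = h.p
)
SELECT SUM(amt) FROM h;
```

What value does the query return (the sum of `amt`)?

75

Base: (Rod, amt=1).
Iteration 1: components of {Rod} -> Plate = 1*3 = 3, Shaft = 1*5 = 5.
Iteration 2: components of {Plate,Shaft} -> Frame = 3*3 = 9, Housing = 3*2 = 6, Panel = 3*2 = 6, Seal = 3*5 = 15.
Iteration 3: components of {Frame,Housing,Panel,Seal} -> Cover = 15*2 = 30.
Iteration 4: no further components; recursion stops.
SUM(amt) = 1 + 5 + 3 + 6 + 6 + 15 + 9 + 30 = 75.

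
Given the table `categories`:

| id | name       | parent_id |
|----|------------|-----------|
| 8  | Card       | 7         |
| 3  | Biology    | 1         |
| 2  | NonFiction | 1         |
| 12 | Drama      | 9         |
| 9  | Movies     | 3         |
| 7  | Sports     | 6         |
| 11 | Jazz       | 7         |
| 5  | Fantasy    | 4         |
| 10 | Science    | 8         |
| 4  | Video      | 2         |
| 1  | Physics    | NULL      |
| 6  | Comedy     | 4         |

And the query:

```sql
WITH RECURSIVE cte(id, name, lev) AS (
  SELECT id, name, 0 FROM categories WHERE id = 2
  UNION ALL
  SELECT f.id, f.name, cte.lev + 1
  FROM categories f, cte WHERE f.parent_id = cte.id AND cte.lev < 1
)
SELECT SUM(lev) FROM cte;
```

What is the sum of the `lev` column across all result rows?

Base: id=2 (NonFiction) at lev 0.
Iteration 1: rows with parent_id in {2} -> Video (id 4, lev 1).
Iteration 2: lev < 1 fails for all current rows; recursion stops.
SUM(lev) = 0 + 1 = 1.

1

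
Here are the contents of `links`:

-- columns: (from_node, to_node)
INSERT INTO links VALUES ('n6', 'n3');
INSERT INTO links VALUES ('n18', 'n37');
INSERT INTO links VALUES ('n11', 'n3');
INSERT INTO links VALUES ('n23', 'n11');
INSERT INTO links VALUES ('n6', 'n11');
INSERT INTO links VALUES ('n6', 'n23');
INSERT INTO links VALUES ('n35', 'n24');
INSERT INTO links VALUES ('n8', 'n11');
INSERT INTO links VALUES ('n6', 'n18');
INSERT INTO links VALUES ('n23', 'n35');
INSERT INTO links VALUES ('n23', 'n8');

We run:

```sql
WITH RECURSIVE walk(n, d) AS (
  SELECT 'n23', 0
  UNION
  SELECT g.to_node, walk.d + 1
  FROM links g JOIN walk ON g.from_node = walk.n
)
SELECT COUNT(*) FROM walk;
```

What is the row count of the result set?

8

Base: (n23, d=0).
Iteration 1: edges from {n23} -> (n11, d=1), (n35, d=1), (n8, d=1).
Iteration 2: edges from {n11,n35,n8} -> (n11, d=2), (n24, d=2), (n3, d=2).
Iteration 3: edges from {n11,n24,n3} -> (n3, d=3).
Iteration 4: no outgoing edges from {n3}; recursion stops.
Total rows emitted: 8.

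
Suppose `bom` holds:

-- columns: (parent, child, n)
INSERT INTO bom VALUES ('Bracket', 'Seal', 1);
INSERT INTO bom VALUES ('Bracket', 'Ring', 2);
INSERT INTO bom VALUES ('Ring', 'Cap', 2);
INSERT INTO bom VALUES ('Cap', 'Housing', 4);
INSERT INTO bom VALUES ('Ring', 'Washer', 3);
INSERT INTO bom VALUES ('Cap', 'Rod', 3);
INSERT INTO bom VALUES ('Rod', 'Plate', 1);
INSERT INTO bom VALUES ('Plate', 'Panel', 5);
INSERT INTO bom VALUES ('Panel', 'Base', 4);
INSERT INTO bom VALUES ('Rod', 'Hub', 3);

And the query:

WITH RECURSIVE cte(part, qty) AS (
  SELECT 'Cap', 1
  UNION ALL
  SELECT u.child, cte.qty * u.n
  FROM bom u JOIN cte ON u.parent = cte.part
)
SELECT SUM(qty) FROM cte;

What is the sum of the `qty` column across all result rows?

Base: (Cap, qty=1).
Iteration 1: components of {Cap} -> Housing = 1*4 = 4, Rod = 1*3 = 3.
Iteration 2: components of {Housing,Rod} -> Hub = 3*3 = 9, Plate = 3*1 = 3.
Iteration 3: components of {Hub,Plate} -> Panel = 3*5 = 15.
Iteration 4: components of {Panel} -> Base = 15*4 = 60.
Iteration 5: no further components; recursion stops.
SUM(qty) = 1 + 4 + 3 + 3 + 9 + 15 + 60 = 95.

95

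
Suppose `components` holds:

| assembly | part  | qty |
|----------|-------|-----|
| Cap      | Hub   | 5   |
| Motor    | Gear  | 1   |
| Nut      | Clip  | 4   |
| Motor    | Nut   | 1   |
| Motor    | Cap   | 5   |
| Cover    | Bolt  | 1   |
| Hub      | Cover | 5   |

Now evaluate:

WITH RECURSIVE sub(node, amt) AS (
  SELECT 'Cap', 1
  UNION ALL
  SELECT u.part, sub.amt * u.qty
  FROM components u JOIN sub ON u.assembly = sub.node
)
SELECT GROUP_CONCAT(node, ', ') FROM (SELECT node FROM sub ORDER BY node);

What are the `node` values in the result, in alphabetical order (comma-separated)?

Bolt, Cap, Cover, Hub

Base: (Cap, amt=1).
Iteration 1: components of {Cap} -> Hub = 1*5 = 5.
Iteration 2: components of {Hub} -> Cover = 5*5 = 25.
Iteration 3: components of {Cover} -> Bolt = 25*1 = 25.
Iteration 4: no further components; recursion stops.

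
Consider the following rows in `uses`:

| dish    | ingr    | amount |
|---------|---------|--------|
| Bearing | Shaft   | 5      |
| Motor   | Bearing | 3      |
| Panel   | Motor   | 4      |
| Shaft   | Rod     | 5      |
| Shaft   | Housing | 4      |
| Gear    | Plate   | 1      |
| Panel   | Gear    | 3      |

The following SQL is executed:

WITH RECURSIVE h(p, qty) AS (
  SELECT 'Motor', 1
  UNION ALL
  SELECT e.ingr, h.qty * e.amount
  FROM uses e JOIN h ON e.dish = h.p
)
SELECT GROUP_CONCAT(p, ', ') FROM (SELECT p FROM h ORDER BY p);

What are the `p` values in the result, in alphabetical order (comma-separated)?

Bearing, Housing, Motor, Rod, Shaft

Base: (Motor, qty=1).
Iteration 1: components of {Motor} -> Bearing = 1*3 = 3.
Iteration 2: components of {Bearing} -> Shaft = 3*5 = 15.
Iteration 3: components of {Shaft} -> Housing = 15*4 = 60, Rod = 15*5 = 75.
Iteration 4: no further components; recursion stops.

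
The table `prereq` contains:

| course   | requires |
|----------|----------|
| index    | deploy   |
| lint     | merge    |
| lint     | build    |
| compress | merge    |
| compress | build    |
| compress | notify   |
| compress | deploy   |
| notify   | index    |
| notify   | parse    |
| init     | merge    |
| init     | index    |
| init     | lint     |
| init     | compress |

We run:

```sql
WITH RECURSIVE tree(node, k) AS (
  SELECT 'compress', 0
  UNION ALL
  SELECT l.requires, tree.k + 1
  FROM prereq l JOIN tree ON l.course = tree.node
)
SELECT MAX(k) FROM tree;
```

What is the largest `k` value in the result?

3

Base: (compress, k=0).
Iteration 1: edges from {compress} -> (build, k=1), (deploy, k=1), (merge, k=1), (notify, k=1).
Iteration 2: edges from {build,deploy,merge,notify} -> (index, k=2), (parse, k=2).
Iteration 3: edges from {index,parse} -> (deploy, k=3).
Iteration 4: no outgoing edges from {deploy}; recursion stops.
k values: 0, 1, 1, 1, 1, 2, 2, 3; the maximum is 3.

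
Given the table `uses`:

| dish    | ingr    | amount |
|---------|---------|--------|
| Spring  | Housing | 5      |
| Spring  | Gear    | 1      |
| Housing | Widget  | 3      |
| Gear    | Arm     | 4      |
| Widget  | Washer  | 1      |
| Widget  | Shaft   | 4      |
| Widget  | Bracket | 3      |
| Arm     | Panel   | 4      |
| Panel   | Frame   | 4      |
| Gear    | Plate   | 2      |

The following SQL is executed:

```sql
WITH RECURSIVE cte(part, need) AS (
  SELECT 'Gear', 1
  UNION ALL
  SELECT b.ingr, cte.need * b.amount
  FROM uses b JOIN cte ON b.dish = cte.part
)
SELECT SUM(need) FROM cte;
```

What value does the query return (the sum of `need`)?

Base: (Gear, need=1).
Iteration 1: components of {Gear} -> Arm = 1*4 = 4, Plate = 1*2 = 2.
Iteration 2: components of {Arm,Plate} -> Panel = 4*4 = 16.
Iteration 3: components of {Panel} -> Frame = 16*4 = 64.
Iteration 4: no further components; recursion stops.
SUM(need) = 1 + 4 + 2 + 16 + 64 = 87.

87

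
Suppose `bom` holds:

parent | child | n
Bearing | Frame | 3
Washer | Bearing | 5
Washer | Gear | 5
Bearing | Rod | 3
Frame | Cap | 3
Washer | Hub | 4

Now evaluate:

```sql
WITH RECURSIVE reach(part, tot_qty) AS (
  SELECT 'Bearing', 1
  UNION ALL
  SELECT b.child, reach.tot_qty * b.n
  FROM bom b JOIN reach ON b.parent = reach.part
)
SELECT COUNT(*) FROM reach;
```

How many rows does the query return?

4

Base: (Bearing, tot_qty=1).
Iteration 1: components of {Bearing} -> Frame = 1*3 = 3, Rod = 1*3 = 3.
Iteration 2: components of {Frame,Rod} -> Cap = 3*3 = 9.
Iteration 3: no further components; recursion stops.
Total rows emitted: 4.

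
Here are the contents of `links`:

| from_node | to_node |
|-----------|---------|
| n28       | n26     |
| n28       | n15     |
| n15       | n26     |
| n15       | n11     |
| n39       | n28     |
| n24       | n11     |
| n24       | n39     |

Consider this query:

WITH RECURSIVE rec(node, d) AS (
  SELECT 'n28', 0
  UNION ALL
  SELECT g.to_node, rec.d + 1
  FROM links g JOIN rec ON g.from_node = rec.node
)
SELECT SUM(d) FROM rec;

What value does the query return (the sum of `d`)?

Base: (n28, d=0).
Iteration 1: edges from {n28} -> (n15, d=1), (n26, d=1).
Iteration 2: edges from {n15,n26} -> (n11, d=2), (n26, d=2).
Iteration 3: no outgoing edges from {n11,n26}; recursion stops.
SUM(d) = 0 + 1 + 1 + 2 + 2 = 6.

6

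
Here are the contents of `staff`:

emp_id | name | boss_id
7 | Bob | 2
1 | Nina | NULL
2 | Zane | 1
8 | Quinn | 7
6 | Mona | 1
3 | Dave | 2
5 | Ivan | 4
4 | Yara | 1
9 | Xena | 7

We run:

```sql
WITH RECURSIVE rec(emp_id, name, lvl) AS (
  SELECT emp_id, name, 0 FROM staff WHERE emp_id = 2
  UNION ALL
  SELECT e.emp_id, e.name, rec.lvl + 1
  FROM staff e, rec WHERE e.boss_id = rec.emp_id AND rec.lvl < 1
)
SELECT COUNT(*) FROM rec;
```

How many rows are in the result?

Base: emp_id=2 (Zane) at lvl 0.
Iteration 1: rows with boss_id in {2} -> Dave (id 3, lvl 1), Bob (id 7, lvl 1).
Iteration 2: lvl < 1 fails for all current rows; recursion stops.
Total rows emitted: 3.

3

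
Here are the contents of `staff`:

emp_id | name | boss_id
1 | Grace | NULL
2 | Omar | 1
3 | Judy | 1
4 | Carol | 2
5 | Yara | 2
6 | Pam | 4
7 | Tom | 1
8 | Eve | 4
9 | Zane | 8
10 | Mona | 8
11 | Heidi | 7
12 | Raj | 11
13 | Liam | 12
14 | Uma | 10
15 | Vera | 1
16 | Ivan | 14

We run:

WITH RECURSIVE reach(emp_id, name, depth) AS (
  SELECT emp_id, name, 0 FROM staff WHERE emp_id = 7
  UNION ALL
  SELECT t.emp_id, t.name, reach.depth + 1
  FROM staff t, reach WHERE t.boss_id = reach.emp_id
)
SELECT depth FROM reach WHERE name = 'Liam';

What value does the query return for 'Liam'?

Base: emp_id=7 (Tom) at depth 0.
Iteration 1: rows with boss_id in {7} -> Heidi (id 11, depth 1).
Iteration 2: rows with boss_id in {11} -> Raj (id 12, depth 2).
Iteration 3: rows with boss_id in {12} -> Liam (id 13, depth 3).
Iteration 4: no rows with boss_id in {13}; recursion stops.

3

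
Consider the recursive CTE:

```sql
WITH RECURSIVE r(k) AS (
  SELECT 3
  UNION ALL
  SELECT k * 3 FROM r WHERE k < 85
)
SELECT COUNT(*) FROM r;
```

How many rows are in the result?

5

Base: k=3.
Iteration 1: 3 < 85 holds -> k = 3 * 3 = 9.
Iteration 2: 9 < 85 holds -> k = 9 * 3 = 27.
Iteration 3: 27 < 85 holds -> k = 27 * 3 = 81.
Iteration 4: 81 < 85 holds -> k = 81 * 3 = 243.
Iteration 5: 243 < 85 fails; recursion stops.
Total rows emitted: 5.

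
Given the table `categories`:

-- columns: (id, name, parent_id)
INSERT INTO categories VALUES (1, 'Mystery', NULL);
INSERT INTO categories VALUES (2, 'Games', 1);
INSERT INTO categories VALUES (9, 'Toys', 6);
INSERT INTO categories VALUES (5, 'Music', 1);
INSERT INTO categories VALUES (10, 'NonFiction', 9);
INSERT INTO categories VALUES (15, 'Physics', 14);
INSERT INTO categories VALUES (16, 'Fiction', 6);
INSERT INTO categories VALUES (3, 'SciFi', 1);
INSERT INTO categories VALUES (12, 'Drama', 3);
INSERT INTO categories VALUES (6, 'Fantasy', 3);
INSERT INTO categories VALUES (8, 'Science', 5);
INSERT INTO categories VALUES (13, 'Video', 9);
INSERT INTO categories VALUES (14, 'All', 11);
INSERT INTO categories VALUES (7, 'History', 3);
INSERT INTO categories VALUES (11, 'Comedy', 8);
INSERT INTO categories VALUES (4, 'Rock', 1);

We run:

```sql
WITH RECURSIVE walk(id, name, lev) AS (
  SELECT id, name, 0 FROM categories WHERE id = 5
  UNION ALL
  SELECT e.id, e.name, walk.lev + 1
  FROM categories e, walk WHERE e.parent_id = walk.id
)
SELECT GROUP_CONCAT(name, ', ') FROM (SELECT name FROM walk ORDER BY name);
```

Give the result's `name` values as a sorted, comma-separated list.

Base: id=5 (Music) at lev 0.
Iteration 1: rows with parent_id in {5} -> Science (id 8, lev 1).
Iteration 2: rows with parent_id in {8} -> Comedy (id 11, lev 2).
Iteration 3: rows with parent_id in {11} -> All (id 14, lev 3).
Iteration 4: rows with parent_id in {14} -> Physics (id 15, lev 4).
Iteration 5: no rows with parent_id in {15}; recursion stops.

All, Comedy, Music, Physics, Science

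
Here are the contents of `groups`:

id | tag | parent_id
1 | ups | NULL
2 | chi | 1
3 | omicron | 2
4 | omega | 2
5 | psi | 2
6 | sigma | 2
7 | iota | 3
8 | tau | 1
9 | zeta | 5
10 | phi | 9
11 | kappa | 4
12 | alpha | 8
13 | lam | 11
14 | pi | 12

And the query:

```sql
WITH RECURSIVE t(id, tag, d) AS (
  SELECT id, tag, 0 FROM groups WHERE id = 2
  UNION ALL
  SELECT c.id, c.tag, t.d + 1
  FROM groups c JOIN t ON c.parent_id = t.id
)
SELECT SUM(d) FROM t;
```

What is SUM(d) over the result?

16

Base: id=2 (chi) at d 0.
Iteration 1: rows with parent_id in {2} -> omicron (id 3, d 1), omega (id 4, d 1), psi (id 5, d 1), sigma (id 6, d 1).
Iteration 2: rows with parent_id in {3,4,5,6} -> iota (id 7, d 2), zeta (id 9, d 2), kappa (id 11, d 2).
Iteration 3: rows with parent_id in {7,9,11} -> phi (id 10, d 3), lam (id 13, d 3).
Iteration 4: no rows with parent_id in {10,13}; recursion stops.
SUM(d) = 0 + 1 + 1 + 1 + 1 + 2 + 2 + 2 + 3 + 3 = 16.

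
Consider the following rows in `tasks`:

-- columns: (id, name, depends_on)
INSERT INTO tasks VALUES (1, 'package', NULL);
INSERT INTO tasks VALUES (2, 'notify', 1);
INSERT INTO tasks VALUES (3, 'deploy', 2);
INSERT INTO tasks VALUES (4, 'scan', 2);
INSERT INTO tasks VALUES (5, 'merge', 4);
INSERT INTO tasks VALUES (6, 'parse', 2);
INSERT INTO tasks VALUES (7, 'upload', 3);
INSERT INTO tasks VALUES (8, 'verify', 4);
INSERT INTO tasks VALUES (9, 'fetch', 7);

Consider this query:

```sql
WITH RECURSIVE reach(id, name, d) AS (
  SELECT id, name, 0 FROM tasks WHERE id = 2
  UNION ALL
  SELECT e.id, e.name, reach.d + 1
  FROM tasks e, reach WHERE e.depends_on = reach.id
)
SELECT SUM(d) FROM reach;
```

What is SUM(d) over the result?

Base: id=2 (notify) at d 0.
Iteration 1: rows with depends_on in {2} -> deploy (id 3, d 1), scan (id 4, d 1), parse (id 6, d 1).
Iteration 2: rows with depends_on in {3,4,6} -> merge (id 5, d 2), upload (id 7, d 2), verify (id 8, d 2).
Iteration 3: rows with depends_on in {5,7,8} -> fetch (id 9, d 3).
Iteration 4: no rows with depends_on in {9}; recursion stops.
SUM(d) = 0 + 1 + 1 + 1 + 2 + 2 + 2 + 3 = 12.

12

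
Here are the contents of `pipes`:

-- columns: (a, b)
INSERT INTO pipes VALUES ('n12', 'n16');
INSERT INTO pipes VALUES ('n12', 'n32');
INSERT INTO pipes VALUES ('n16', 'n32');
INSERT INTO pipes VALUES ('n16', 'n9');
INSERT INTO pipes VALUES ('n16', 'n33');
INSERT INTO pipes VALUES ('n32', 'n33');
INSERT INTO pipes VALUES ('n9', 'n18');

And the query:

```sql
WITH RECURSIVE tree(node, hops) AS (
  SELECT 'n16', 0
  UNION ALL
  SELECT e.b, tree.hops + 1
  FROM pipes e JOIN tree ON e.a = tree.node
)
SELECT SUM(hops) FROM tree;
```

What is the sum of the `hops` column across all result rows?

Base: (n16, hops=0).
Iteration 1: edges from {n16} -> (n32, hops=1), (n33, hops=1), (n9, hops=1).
Iteration 2: edges from {n32,n33,n9} -> (n18, hops=2), (n33, hops=2).
Iteration 3: no outgoing edges from {n18,n33}; recursion stops.
SUM(hops) = 0 + 1 + 1 + 1 + 2 + 2 = 7.

7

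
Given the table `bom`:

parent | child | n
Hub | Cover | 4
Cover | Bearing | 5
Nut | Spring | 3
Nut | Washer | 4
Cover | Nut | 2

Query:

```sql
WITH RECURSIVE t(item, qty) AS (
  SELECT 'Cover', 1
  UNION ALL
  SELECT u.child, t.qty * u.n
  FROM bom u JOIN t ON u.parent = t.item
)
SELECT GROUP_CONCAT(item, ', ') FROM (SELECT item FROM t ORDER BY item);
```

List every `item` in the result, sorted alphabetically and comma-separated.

Bearing, Cover, Nut, Spring, Washer

Base: (Cover, qty=1).
Iteration 1: components of {Cover} -> Bearing = 1*5 = 5, Nut = 1*2 = 2.
Iteration 2: components of {Bearing,Nut} -> Spring = 2*3 = 6, Washer = 2*4 = 8.
Iteration 3: no further components; recursion stops.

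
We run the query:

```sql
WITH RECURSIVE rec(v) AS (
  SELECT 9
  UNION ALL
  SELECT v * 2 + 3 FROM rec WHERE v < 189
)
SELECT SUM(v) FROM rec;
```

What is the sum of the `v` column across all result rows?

Base: v=9.
Iteration 1: 9 < 189 holds -> v = 9 * 2 + 3 = 21.
Iteration 2: 21 < 189 holds -> v = 21 * 2 + 3 = 45.
Iteration 3: 45 < 189 holds -> v = 45 * 2 + 3 = 93.
Iteration 4: 93 < 189 holds -> v = 93 * 2 + 3 = 189.
Iteration 5: 189 < 189 fails; recursion stops.
SUM(v) = 9 + 21 + 45 + 93 + 189 = 357.

357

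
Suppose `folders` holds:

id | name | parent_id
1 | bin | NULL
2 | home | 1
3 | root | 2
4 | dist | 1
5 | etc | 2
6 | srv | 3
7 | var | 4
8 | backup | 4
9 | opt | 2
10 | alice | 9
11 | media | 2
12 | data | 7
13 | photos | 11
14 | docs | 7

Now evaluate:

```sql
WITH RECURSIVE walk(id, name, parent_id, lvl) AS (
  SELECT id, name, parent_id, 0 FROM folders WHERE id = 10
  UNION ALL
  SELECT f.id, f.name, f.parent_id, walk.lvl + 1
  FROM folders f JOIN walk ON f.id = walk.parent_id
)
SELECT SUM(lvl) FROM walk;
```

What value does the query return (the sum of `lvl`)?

Base: id=10 (alice), parent_id=9, lvl 0.
Iteration 1: join on id=9 -> opt (id 9, parent_id=2, lvl 1).
Iteration 2: join on id=2 -> home (id 2, parent_id=1, lvl 2).
Iteration 3: join on id=1 -> bin (id 1, parent_id=NULL, lvl 3).
Iteration 4: parent_id is NULL; no match; recursion stops.
SUM(lvl) = 0 + 1 + 2 + 3 = 6.

6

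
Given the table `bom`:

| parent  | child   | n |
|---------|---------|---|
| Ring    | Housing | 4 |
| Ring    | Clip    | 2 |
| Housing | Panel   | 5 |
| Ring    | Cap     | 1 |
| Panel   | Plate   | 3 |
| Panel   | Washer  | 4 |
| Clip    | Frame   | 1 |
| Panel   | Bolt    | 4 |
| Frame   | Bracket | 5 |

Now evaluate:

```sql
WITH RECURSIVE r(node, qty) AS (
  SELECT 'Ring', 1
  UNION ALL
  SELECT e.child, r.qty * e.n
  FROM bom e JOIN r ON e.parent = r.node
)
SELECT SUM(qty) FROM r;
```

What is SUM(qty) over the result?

Base: (Ring, qty=1).
Iteration 1: components of {Ring} -> Cap = 1*1 = 1, Clip = 1*2 = 2, Housing = 1*4 = 4.
Iteration 2: components of {Cap,Clip,Housing} -> Frame = 2*1 = 2, Panel = 4*5 = 20.
Iteration 3: components of {Frame,Panel} -> Bolt = 20*4 = 80, Bracket = 2*5 = 10, Plate = 20*3 = 60, Washer = 20*4 = 80.
Iteration 4: no further components; recursion stops.
SUM(qty) = 1 + 4 + 2 + 1 + 20 + 2 + 60 + 80 + 80 + 10 = 260.

260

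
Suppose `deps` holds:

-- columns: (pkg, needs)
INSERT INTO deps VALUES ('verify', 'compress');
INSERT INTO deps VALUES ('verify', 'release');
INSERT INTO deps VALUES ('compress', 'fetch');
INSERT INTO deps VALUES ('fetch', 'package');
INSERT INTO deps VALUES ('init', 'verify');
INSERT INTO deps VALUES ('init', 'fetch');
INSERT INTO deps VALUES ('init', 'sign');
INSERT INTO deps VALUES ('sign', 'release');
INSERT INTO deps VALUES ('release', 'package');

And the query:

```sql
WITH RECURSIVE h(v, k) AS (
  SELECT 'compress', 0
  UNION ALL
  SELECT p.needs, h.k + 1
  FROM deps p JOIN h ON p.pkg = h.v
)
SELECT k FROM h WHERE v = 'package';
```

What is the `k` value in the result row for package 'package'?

Base: (compress, k=0).
Iteration 1: edges from {compress} -> (fetch, k=1).
Iteration 2: edges from {fetch} -> (package, k=2).
Iteration 3: no outgoing edges from {package}; recursion stops.

2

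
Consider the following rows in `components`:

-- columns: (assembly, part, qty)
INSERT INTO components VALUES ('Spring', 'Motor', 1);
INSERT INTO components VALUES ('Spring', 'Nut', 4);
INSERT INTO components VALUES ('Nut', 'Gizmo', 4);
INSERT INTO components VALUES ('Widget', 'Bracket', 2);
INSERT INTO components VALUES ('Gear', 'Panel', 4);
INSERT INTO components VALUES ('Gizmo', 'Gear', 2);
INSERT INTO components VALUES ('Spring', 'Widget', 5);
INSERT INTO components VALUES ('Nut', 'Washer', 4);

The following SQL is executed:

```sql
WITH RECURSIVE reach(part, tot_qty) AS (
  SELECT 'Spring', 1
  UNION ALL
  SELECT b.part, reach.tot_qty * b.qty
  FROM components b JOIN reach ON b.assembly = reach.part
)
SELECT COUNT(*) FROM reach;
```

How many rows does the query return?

9

Base: (Spring, tot_qty=1).
Iteration 1: components of {Spring} -> Motor = 1*1 = 1, Nut = 1*4 = 4, Widget = 1*5 = 5.
Iteration 2: components of {Motor,Nut,Widget} -> Bracket = 5*2 = 10, Gizmo = 4*4 = 16, Washer = 4*4 = 16.
Iteration 3: components of {Bracket,Gizmo,Washer} -> Gear = 16*2 = 32.
Iteration 4: components of {Gear} -> Panel = 32*4 = 128.
Iteration 5: no further components; recursion stops.
Total rows emitted: 9.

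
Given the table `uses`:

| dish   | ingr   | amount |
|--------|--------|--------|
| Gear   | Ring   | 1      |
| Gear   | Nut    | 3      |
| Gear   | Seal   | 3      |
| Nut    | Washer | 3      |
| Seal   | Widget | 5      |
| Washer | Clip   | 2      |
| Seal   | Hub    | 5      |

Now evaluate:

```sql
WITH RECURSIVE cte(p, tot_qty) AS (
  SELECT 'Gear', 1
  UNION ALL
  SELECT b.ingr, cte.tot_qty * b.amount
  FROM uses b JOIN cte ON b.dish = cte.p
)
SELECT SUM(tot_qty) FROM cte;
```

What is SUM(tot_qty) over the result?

Base: (Gear, tot_qty=1).
Iteration 1: components of {Gear} -> Nut = 1*3 = 3, Ring = 1*1 = 1, Seal = 1*3 = 3.
Iteration 2: components of {Nut,Ring,Seal} -> Hub = 3*5 = 15, Washer = 3*3 = 9, Widget = 3*5 = 15.
Iteration 3: components of {Hub,Washer,Widget} -> Clip = 9*2 = 18.
Iteration 4: no further components; recursion stops.
SUM(tot_qty) = 1 + 1 + 3 + 3 + 9 + 15 + 15 + 18 = 65.

65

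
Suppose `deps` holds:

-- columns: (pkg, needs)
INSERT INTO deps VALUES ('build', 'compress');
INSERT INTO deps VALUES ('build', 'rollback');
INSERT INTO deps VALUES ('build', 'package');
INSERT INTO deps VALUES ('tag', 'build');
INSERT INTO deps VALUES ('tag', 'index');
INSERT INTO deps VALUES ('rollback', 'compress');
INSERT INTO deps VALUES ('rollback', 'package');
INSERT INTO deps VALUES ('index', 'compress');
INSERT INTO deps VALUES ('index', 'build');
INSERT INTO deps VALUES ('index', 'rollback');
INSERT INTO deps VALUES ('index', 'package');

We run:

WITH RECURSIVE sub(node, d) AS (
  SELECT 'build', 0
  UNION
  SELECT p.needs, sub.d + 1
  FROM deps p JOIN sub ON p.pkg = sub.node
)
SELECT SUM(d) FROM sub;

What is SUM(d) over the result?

Base: (build, d=0).
Iteration 1: edges from {build} -> (compress, d=1), (package, d=1), (rollback, d=1).
Iteration 2: edges from {compress,package,rollback} -> (compress, d=2), (package, d=2).
Iteration 3: no outgoing edges from {compress,package}; recursion stops.
SUM(d) = 0 + 1 + 1 + 1 + 2 + 2 = 7.

7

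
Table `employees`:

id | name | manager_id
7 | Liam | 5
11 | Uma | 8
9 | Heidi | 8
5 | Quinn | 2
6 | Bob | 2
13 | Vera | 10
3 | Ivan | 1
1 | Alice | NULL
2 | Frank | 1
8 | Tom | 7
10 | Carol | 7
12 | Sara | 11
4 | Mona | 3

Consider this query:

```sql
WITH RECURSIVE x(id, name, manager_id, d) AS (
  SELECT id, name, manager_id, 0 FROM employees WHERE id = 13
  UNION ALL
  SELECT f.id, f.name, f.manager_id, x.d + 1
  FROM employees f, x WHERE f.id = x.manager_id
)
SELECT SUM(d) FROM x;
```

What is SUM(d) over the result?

15

Base: id=13 (Vera), manager_id=10, d 0.
Iteration 1: join on id=10 -> Carol (id 10, manager_id=7, d 1).
Iteration 2: join on id=7 -> Liam (id 7, manager_id=5, d 2).
Iteration 3: join on id=5 -> Quinn (id 5, manager_id=2, d 3).
Iteration 4: join on id=2 -> Frank (id 2, manager_id=1, d 4).
Iteration 5: join on id=1 -> Alice (id 1, manager_id=NULL, d 5).
Iteration 6: manager_id is NULL; no match; recursion stops.
SUM(d) = 0 + 1 + 2 + 3 + 4 + 5 = 15.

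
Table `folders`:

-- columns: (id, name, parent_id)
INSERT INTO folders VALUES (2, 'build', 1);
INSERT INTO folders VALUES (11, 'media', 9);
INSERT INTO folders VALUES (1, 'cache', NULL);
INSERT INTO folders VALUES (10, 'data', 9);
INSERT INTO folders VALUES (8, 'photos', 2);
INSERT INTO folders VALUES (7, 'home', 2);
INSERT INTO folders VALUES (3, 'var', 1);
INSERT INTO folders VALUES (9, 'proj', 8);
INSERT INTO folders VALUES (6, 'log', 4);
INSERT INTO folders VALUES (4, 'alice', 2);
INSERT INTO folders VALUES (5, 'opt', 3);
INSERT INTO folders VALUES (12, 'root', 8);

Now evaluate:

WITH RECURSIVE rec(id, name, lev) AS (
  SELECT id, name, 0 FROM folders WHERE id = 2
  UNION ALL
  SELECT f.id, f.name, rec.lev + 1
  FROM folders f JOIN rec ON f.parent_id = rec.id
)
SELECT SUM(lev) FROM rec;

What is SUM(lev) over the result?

Base: id=2 (build) at lev 0.
Iteration 1: rows with parent_id in {2} -> alice (id 4, lev 1), home (id 7, lev 1), photos (id 8, lev 1).
Iteration 2: rows with parent_id in {4,7,8} -> log (id 6, lev 2), proj (id 9, lev 2), root (id 12, lev 2).
Iteration 3: rows with parent_id in {6,9,12} -> data (id 10, lev 3), media (id 11, lev 3).
Iteration 4: no rows with parent_id in {10,11}; recursion stops.
SUM(lev) = 0 + 1 + 1 + 1 + 2 + 2 + 2 + 3 + 3 = 15.

15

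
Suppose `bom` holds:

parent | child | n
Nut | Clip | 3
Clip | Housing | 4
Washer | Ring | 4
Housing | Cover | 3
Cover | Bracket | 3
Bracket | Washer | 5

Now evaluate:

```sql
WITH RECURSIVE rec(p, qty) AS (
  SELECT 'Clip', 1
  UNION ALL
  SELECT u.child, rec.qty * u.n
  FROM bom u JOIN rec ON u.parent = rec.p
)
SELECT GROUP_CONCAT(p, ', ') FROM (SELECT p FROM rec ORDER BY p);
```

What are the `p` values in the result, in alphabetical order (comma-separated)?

Bracket, Clip, Cover, Housing, Ring, Washer

Base: (Clip, qty=1).
Iteration 1: components of {Clip} -> Housing = 1*4 = 4.
Iteration 2: components of {Housing} -> Cover = 4*3 = 12.
Iteration 3: components of {Cover} -> Bracket = 12*3 = 36.
Iteration 4: components of {Bracket} -> Washer = 36*5 = 180.
Iteration 5: components of {Washer} -> Ring = 180*4 = 720.
Iteration 6: no further components; recursion stops.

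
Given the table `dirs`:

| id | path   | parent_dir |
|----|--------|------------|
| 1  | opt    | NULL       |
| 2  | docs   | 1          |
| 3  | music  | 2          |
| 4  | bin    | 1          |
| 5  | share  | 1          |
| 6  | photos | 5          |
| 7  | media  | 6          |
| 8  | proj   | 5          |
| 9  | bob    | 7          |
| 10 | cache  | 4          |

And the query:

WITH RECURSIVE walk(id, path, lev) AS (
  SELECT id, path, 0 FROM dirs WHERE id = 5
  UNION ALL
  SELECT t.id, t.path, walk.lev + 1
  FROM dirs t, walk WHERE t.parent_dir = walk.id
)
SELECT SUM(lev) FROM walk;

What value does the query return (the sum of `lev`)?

7

Base: id=5 (share) at lev 0.
Iteration 1: rows with parent_dir in {5} -> photos (id 6, lev 1), proj (id 8, lev 1).
Iteration 2: rows with parent_dir in {6,8} -> media (id 7, lev 2).
Iteration 3: rows with parent_dir in {7} -> bob (id 9, lev 3).
Iteration 4: no rows with parent_dir in {9}; recursion stops.
SUM(lev) = 0 + 1 + 1 + 2 + 3 = 7.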